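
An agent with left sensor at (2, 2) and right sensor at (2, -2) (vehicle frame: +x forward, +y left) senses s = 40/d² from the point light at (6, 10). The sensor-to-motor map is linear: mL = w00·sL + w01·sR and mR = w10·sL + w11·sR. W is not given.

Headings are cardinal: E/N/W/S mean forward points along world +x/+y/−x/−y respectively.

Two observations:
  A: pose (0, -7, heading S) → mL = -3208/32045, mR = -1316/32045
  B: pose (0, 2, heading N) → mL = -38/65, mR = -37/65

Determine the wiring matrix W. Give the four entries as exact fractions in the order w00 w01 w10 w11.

obs A: pose=(0,-7,S) → sL=40/377, sR=8/85, mL=-3208/32045, mR=-1316/32045
obs B: pose=(0,2,N) → sL=2/5, sR=10/13, mL=-38/65, mR=-37/65
sensor matrix S = [[40/377, 8/85], [2/5, 10/13]]; det S = 91584/2082925
solve [mL_A; mL_B] = S·[w00; w01] and [mR_A; mR_B] = S·[w10; w11]:
  w00 = -1/2, w01 = -1/2, w10 = 1/2, w11 = -1

-1/2 -1/2 1/2 -1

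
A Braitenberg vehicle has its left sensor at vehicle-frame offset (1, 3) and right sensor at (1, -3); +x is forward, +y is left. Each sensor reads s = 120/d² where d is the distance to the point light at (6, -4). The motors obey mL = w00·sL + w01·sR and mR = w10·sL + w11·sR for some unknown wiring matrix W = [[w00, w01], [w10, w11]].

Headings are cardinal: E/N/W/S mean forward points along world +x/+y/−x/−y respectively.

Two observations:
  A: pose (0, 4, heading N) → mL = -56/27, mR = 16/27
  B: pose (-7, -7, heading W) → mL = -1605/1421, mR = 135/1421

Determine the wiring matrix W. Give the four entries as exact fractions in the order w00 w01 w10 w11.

obs A: pose=(0,4,N) → sL=20/27, sR=4/3, mL=-56/27, mR=16/27
obs B: pose=(-7,-7,W) → sL=15/29, sR=30/49, mL=-1605/1421, mR=135/1421
sensor matrix S = [[20/27, 4/3], [15/29, 30/49]]; det S = -3020/12789
solve [mL_A; mL_B] = S·[w00; w01] and [mR_A; mR_B] = S·[w10; w11]:
  w00 = -1, w01 = -1, w10 = -1, w11 = 1

-1 -1 -1 1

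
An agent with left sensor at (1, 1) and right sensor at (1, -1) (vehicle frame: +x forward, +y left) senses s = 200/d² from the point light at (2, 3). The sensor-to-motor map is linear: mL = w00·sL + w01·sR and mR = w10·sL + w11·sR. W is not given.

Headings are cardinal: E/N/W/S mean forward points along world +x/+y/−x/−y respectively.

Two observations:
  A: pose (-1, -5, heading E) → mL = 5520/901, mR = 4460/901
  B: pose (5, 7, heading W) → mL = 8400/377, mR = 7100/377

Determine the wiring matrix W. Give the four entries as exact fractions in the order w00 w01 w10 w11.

1 1 1 1/2

obs A: pose=(-1,-5,E) → sL=200/53, sR=40/17, mL=5520/901, mR=4460/901
obs B: pose=(5,7,W) → sL=200/13, sR=200/29, mL=8400/377, mR=7100/377
sensor matrix S = [[200/53, 40/17], [200/13, 200/29]]; det S = -3456000/339677
solve [mL_A; mL_B] = S·[w00; w01] and [mR_A; mR_B] = S·[w10; w11]:
  w00 = 1, w01 = 1, w10 = 1, w11 = 1/2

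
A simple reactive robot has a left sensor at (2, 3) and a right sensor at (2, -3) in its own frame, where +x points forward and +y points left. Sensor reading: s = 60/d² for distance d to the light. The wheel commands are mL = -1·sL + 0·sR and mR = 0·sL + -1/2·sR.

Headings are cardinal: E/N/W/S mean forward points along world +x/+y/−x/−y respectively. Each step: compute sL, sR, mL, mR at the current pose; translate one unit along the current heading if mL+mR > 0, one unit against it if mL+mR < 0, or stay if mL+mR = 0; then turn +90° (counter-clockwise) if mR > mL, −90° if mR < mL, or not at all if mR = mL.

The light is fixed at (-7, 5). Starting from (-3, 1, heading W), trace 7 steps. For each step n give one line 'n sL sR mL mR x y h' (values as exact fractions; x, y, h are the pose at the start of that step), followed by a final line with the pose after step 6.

0 60/53 12 -60/53 -6 -3 1 W
1 15/2 15/17 -15/2 -15/34 -2 1 N
2 60/73 60/13 -60/73 -30/13 -2 0 W
3 10/3 2/3 -10/3 -1/3 -1 0 N
4 60/97 12/5 -60/97 -6/5 -1 -1 W
5 15/8 15/29 -15/8 -15/58 0 -1 N
6 12/25 60/41 -12/25 -30/41 0 -2 W
final 1 -2 N

n=0: pose=(-3,1,W); sL=60/53, sR=12; mL=-60/53, mR=-6; mL+mR=-378/53 → advance -1; mR−mL=-258/53 → turn -1·90°
n=1: pose=(-2,1,N); sL=15/2, sR=15/17; mL=-15/2, mR=-15/34; mL+mR=-135/17 → advance -1; mR−mL=120/17 → turn +1·90°
n=2: pose=(-2,0,W); sL=60/73, sR=60/13; mL=-60/73, mR=-30/13; mL+mR=-2970/949 → advance -1; mR−mL=-1410/949 → turn -1·90°
n=3: pose=(-1,0,N); sL=10/3, sR=2/3; mL=-10/3, mR=-1/3; mL+mR=-11/3 → advance -1; mR−mL=3 → turn +1·90°
n=4: pose=(-1,-1,W); sL=60/97, sR=12/5; mL=-60/97, mR=-6/5; mL+mR=-882/485 → advance -1; mR−mL=-282/485 → turn -1·90°
n=5: pose=(0,-1,N); sL=15/8, sR=15/29; mL=-15/8, mR=-15/58; mL+mR=-495/232 → advance -1; mR−mL=375/232 → turn +1·90°
n=6: pose=(0,-2,W); sL=12/25, sR=60/41; mL=-12/25, mR=-30/41; mL+mR=-1242/1025 → advance -1; mR−mL=-258/1025 → turn -1·90°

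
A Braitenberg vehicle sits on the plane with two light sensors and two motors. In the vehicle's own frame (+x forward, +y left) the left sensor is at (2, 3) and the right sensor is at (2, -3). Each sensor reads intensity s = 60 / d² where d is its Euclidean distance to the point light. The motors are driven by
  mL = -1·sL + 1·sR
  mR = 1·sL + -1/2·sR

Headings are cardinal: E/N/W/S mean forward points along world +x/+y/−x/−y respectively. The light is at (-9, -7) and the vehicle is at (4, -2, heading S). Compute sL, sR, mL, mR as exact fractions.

12/53 60/109 1872/5777 -282/5777

left sensor world pos  = (7, -4); dL² = 265
right sensor world pos = (1, -4); dR² = 109
sL = 60/265 = 12/53
sR = 60/109 = 60/109
mL = -1·sL + 1·sR = 1872/5777
mR = 1·sL + -1/2·sR = -282/5777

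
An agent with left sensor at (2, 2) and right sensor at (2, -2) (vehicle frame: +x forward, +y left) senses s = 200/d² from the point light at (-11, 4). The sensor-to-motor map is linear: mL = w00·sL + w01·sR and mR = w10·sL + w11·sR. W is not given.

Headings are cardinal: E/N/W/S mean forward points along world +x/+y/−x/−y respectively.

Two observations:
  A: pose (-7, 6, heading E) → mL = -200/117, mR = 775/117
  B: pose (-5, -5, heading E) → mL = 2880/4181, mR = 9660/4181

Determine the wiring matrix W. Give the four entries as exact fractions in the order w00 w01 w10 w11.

obs A: pose=(-7,6,E) → sL=50/13, sR=50/9, mL=-200/117, mR=775/117
obs B: pose=(-5,-5,E) → sL=200/113, sR=40/37, mL=2880/4181, mR=9660/4181
sensor matrix S = [[50/13, 50/9], [200/113, 40/37]]; det S = -2776000/489177
solve [mL_A; mL_B] = S·[w00; w01] and [mR_A; mR_B] = S·[w10; w11]:
  w00 = 1, w01 = -1, w10 = 1, w11 = 1/2

1 -1 1 1/2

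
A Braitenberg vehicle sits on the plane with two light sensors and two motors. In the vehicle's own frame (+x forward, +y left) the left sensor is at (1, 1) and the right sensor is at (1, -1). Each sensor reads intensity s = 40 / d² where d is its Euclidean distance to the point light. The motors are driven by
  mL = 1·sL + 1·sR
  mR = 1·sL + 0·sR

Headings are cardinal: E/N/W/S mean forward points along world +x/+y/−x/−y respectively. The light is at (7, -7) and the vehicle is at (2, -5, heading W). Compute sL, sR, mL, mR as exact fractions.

left sensor world pos  = (1, -6); dL² = 37
right sensor world pos = (1, -4); dR² = 45
sL = 40/37 = 40/37
sR = 40/45 = 8/9
mL = 1·sL + 1·sR = 656/333
mR = 1·sL + 0·sR = 40/37

40/37 8/9 656/333 40/37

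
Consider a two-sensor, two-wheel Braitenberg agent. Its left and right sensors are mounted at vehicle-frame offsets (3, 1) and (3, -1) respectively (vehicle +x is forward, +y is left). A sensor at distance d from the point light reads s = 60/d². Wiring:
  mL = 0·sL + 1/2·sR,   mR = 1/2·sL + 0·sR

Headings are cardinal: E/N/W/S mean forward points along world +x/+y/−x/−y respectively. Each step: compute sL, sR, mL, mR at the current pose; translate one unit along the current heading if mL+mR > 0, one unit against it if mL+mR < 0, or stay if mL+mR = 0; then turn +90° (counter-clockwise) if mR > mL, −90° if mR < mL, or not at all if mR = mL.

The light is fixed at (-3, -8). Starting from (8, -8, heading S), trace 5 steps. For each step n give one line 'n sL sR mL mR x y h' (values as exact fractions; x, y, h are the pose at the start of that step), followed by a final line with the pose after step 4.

0 20/51 60/109 30/109 10/51 8 -8 S
1 15/17 15/16 15/32 15/34 8 -9 W
2 12/17 12/25 6/25 6/17 7 -9 N
3 6/5 6/5 3/5 3/5 7 -8 W
4 60/37 60/37 30/37 30/37 6 -8 W
final 5 -8 W

n=0: pose=(8,-8,S); sL=20/51, sR=60/109; mL=30/109, mR=10/51; mL+mR=2620/5559 → advance +1; mR−mL=-440/5559 → turn -1·90°
n=1: pose=(8,-9,W); sL=15/17, sR=15/16; mL=15/32, mR=15/34; mL+mR=495/544 → advance +1; mR−mL=-15/544 → turn -1·90°
n=2: pose=(7,-9,N); sL=12/17, sR=12/25; mL=6/25, mR=6/17; mL+mR=252/425 → advance +1; mR−mL=48/425 → turn +1·90°
n=3: pose=(7,-8,W); sL=6/5, sR=6/5; mL=3/5, mR=3/5; mL+mR=6/5 → advance +1; mR−mL=0 → turn +0·90°
n=4: pose=(6,-8,W); sL=60/37, sR=60/37; mL=30/37, mR=30/37; mL+mR=60/37 → advance +1; mR−mL=0 → turn +0·90°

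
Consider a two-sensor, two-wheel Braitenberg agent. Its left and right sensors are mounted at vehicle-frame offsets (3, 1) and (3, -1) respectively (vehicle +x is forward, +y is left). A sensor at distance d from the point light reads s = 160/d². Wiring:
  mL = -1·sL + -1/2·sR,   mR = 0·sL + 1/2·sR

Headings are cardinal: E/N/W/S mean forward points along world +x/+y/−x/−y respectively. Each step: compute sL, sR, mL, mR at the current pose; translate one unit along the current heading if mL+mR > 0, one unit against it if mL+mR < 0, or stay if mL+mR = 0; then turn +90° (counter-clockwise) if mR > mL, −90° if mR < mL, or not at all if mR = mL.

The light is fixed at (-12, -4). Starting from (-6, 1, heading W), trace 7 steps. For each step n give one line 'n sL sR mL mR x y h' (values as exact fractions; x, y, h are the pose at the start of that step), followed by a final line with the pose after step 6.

0 32/5 32/9 -368/45 16/9 -6 1 W
1 40/17 4 -74/17 2 -5 1 S
2 160/149 32/25 -6384/3725 16/25 -5 2 E
3 80/53 16/13 -1464/689 8/13 -6 2 N
4 32/5 32/9 -368/45 16/9 -6 1 W
5 40/17 4 -74/17 2 -5 1 S
6 160/149 32/25 -6384/3725 16/25 -5 2 E
final -6 2 N

n=0: pose=(-6,1,W); sL=32/5, sR=32/9; mL=-368/45, mR=16/9; mL+mR=-32/5 → advance -1; mR−mL=448/45 → turn +1·90°
n=1: pose=(-5,1,S); sL=40/17, sR=4; mL=-74/17, mR=2; mL+mR=-40/17 → advance -1; mR−mL=108/17 → turn +1·90°
n=2: pose=(-5,2,E); sL=160/149, sR=32/25; mL=-6384/3725, mR=16/25; mL+mR=-160/149 → advance -1; mR−mL=8768/3725 → turn +1·90°
n=3: pose=(-6,2,N); sL=80/53, sR=16/13; mL=-1464/689, mR=8/13; mL+mR=-80/53 → advance -1; mR−mL=1888/689 → turn +1·90°
n=4: pose=(-6,1,W); sL=32/5, sR=32/9; mL=-368/45, mR=16/9; mL+mR=-32/5 → advance -1; mR−mL=448/45 → turn +1·90°
n=5: pose=(-5,1,S); sL=40/17, sR=4; mL=-74/17, mR=2; mL+mR=-40/17 → advance -1; mR−mL=108/17 → turn +1·90°
n=6: pose=(-5,2,E); sL=160/149, sR=32/25; mL=-6384/3725, mR=16/25; mL+mR=-160/149 → advance -1; mR−mL=8768/3725 → turn +1·90°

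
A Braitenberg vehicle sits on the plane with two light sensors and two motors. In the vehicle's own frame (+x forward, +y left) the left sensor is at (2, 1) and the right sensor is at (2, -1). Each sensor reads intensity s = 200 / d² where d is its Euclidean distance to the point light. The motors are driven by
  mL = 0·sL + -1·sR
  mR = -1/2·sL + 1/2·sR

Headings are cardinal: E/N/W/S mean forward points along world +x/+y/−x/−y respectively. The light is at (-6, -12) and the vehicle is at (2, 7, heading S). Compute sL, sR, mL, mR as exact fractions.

left sensor world pos  = (3, 5); dL² = 370
right sensor world pos = (1, 5); dR² = 338
sL = 200/370 = 20/37
sR = 200/338 = 100/169
mL = 0·sL + -1·sR = -100/169
mR = -1/2·sL + 1/2·sR = 160/6253

20/37 100/169 -100/169 160/6253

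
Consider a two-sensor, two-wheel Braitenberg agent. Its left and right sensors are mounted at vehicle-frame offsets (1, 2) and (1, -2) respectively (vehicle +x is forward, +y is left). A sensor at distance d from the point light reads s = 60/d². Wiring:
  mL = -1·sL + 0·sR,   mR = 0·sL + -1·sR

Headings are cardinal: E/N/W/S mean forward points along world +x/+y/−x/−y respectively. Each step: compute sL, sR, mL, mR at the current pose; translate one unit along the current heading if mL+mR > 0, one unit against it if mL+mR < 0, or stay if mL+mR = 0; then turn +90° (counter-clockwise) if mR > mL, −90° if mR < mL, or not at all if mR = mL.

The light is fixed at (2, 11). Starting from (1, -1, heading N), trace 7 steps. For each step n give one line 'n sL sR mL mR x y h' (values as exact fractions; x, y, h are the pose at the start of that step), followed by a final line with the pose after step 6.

n=0: pose=(1,-1,N); sL=6/13, sR=30/61; mL=-6/13, mR=-30/61; mL+mR=-756/793 → advance -1; mR−mL=-24/793 → turn -1·90°
n=1: pose=(1,-2,E); sL=60/121, sR=4/15; mL=-60/121, mR=-4/15; mL+mR=-1384/1815 → advance -1; mR−mL=416/1815 → turn +1·90°
n=2: pose=(0,-2,N); sL=3/8, sR=5/12; mL=-3/8, mR=-5/12; mL+mR=-19/24 → advance -1; mR−mL=-1/24 → turn -1·90°
n=3: pose=(0,-3,E); sL=12/29, sR=60/257; mL=-12/29, mR=-60/257; mL+mR=-4824/7453 → advance -1; mR−mL=1344/7453 → turn +1·90°
n=4: pose=(-1,-3,N); sL=30/97, sR=6/17; mL=-30/97, mR=-6/17; mL+mR=-1092/1649 → advance -1; mR−mL=-72/1649 → turn -1·90°
n=5: pose=(-1,-4,E); sL=60/173, sR=60/293; mL=-60/173, mR=-60/293; mL+mR=-27960/50689 → advance -1; mR−mL=7200/50689 → turn +1·90°
n=6: pose=(-2,-4,N); sL=15/58, sR=3/10; mL=-15/58, mR=-3/10; mL+mR=-81/145 → advance -1; mR−mL=-6/145 → turn -1·90°

0 6/13 30/61 -6/13 -30/61 1 -1 N
1 60/121 4/15 -60/121 -4/15 1 -2 E
2 3/8 5/12 -3/8 -5/12 0 -2 N
3 12/29 60/257 -12/29 -60/257 0 -3 E
4 30/97 6/17 -30/97 -6/17 -1 -3 N
5 60/173 60/293 -60/173 -60/293 -1 -4 E
6 15/58 3/10 -15/58 -3/10 -2 -4 N
final -2 -5 E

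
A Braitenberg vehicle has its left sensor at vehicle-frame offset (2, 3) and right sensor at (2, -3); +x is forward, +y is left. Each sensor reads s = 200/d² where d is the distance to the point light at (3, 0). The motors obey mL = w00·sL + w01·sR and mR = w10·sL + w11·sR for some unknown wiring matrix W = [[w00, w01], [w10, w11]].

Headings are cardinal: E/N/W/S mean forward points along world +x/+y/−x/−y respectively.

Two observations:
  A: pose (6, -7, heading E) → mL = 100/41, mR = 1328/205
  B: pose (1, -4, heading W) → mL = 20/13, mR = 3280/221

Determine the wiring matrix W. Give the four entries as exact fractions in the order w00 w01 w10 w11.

obs A: pose=(6,-7,E) → sL=200/41, sR=8/5, mL=100/41, mR=1328/205
obs B: pose=(1,-4,W) → sL=40/13, sR=200/17, mL=20/13, mR=3280/221
sensor matrix S = [[200/41, 8/5], [40/13, 200/17]]; det S = 475392/9061
solve [mL_A; mL_B] = S·[w00; w01] and [mR_A; mR_B] = S·[w10; w11]:
  w00 = 1/2, w01 = 0, w10 = 1, w11 = 1

1/2 0 1 1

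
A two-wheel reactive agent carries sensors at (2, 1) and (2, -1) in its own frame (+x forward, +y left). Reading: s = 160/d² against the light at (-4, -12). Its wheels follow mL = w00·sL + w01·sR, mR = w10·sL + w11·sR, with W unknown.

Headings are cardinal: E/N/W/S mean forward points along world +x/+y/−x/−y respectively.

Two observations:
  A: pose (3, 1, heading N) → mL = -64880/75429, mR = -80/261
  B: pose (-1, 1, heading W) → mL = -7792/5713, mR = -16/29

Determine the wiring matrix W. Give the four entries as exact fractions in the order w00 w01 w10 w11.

obs A: pose=(3,1,N) → sL=160/261, sR=160/289, mL=-64880/75429, mR=-80/261
obs B: pose=(-1,1,W) → sL=32/29, sR=160/197, mL=-7792/5713, mR=-16/29
sensor matrix S = [[160/261, 160/289], [32/29, 160/197]]; det S = -1679360/14859513
solve [mL_A; mL_B] = S·[w00; w01] and [mR_A; mR_B] = S·[w10; w11]:
  w00 = -1/2, w01 = -1, w10 = -1/2, w11 = 0

-1/2 -1 -1/2 0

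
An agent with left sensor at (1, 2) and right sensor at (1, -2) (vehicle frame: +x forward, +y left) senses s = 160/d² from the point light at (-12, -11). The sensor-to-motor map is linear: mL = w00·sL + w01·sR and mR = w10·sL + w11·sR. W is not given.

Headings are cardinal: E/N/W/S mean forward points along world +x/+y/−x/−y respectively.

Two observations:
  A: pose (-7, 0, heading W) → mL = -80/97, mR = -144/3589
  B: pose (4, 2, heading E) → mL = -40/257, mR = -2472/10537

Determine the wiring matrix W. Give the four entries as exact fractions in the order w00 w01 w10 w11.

obs A: pose=(-7,0,W) → sL=160/97, sR=32/37, mL=-80/97, mR=-144/3589
obs B: pose=(4,2,E) → sL=80/257, sR=16/41, mL=-40/257, mR=-2472/10537
sensor matrix S = [[160/97, 32/37], [80/257, 16/41]]; det S = 14161920/37817293
solve [mL_A; mL_B] = S·[w00; w01] and [mR_A; mR_B] = S·[w10; w11]:
  w00 = -1/2, w01 = 0, w10 = 1/2, w11 = -1

-1/2 0 1/2 -1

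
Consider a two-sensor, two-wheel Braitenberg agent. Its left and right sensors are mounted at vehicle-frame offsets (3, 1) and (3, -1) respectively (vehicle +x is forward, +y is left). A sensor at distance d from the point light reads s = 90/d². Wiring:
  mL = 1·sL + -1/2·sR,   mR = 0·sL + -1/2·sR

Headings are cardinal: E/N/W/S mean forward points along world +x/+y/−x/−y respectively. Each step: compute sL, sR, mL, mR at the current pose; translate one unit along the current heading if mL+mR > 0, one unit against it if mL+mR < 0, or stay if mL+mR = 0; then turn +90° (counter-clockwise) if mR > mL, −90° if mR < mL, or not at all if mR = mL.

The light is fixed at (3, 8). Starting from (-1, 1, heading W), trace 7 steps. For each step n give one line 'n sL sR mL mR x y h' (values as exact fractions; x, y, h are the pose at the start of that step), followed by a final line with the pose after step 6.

0 90/113 18/17 513/1921 -9/17 -1 1 W
1 45/16 9/2 9/16 -9/4 0 1 N
2 90/49 10/9 565/441 -5/9 0 0 E
3 45/61 9/13 621/1586 -9/26 1 0 S
4 18/25 90/89 477/2225 -45/89 1 -1 W
5 9/4 5/2 1 -5/4 2 -1 N
6 18/17 18/25 297/425 -9/25 2 -2 E
final 3 -2 S

n=0: pose=(-1,1,W); sL=90/113, sR=18/17; mL=513/1921, mR=-9/17; mL+mR=-504/1921 → advance -1; mR−mL=-90/113 → turn -1·90°
n=1: pose=(0,1,N); sL=45/16, sR=9/2; mL=9/16, mR=-9/4; mL+mR=-27/16 → advance -1; mR−mL=-45/16 → turn -1·90°
n=2: pose=(0,0,E); sL=90/49, sR=10/9; mL=565/441, mR=-5/9; mL+mR=320/441 → advance +1; mR−mL=-90/49 → turn -1·90°
n=3: pose=(1,0,S); sL=45/61, sR=9/13; mL=621/1586, mR=-9/26; mL+mR=36/793 → advance +1; mR−mL=-45/61 → turn -1·90°
n=4: pose=(1,-1,W); sL=18/25, sR=90/89; mL=477/2225, mR=-45/89; mL+mR=-648/2225 → advance -1; mR−mL=-18/25 → turn -1·90°
n=5: pose=(2,-1,N); sL=9/4, sR=5/2; mL=1, mR=-5/4; mL+mR=-1/4 → advance -1; mR−mL=-9/4 → turn -1·90°
n=6: pose=(2,-2,E); sL=18/17, sR=18/25; mL=297/425, mR=-9/25; mL+mR=144/425 → advance +1; mR−mL=-18/17 → turn -1·90°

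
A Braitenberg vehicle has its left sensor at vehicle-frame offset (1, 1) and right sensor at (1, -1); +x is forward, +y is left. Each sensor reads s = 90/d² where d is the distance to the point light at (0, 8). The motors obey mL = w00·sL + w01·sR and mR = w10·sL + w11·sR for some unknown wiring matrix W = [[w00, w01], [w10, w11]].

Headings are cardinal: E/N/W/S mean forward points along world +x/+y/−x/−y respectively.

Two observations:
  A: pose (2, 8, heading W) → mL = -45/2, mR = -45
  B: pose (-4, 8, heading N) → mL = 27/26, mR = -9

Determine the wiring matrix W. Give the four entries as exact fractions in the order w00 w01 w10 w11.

obs A: pose=(2,8,W) → sL=45, sR=45, mL=-45/2, mR=-45
obs B: pose=(-4,8,N) → sL=45/13, sR=9, mL=27/26, mR=-9
sensor matrix S = [[45, 45], [45/13, 9]]; det S = 3240/13
solve [mL_A; mL_B] = S·[w00; w01] and [mR_A; mR_B] = S·[w10; w11]:
  w00 = -1, w01 = 1/2, w10 = 0, w11 = -1

-1 1/2 0 -1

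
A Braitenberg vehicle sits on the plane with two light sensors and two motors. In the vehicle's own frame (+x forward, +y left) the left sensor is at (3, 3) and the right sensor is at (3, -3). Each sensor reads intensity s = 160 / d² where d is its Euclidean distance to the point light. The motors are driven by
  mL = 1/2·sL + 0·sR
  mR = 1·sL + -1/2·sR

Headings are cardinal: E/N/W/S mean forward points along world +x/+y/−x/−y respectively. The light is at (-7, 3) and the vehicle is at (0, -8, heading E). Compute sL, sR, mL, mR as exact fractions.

left sensor world pos  = (3, -5); dL² = 164
right sensor world pos = (3, -11); dR² = 296
sL = 160/164 = 40/41
sR = 160/296 = 20/37
mL = 1/2·sL + 0·sR = 20/41
mR = 1·sL + -1/2·sR = 1070/1517

40/41 20/37 20/41 1070/1517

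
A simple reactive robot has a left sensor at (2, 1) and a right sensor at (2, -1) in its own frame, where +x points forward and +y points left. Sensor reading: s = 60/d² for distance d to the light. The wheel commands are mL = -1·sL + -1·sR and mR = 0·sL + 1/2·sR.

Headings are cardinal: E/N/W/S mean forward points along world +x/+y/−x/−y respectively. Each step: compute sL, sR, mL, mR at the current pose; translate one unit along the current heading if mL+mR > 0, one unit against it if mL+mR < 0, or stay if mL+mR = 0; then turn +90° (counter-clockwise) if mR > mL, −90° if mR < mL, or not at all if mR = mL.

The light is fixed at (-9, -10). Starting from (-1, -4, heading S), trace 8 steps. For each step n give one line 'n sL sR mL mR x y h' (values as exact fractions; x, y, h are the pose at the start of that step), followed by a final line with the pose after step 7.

0 60/97 12/13 -1944/1261 6/13 -1 -4 S
1 15/41 15/34 -1125/1394 15/68 -1 -3 E
2 20/39 12/29 -1048/1131 6/29 -2 -3 N
3 6/5 30/37 -372/185 15/37 -2 -4 W
4 60/97 12/13 -1944/1261 6/13 -1 -4 S
5 15/41 15/34 -1125/1394 15/68 -1 -3 E
6 20/39 12/29 -1048/1131 6/29 -2 -3 N
7 6/5 30/37 -372/185 15/37 -2 -4 W
final -1 -4 S

n=0: pose=(-1,-4,S); sL=60/97, sR=12/13; mL=-1944/1261, mR=6/13; mL+mR=-1362/1261 → advance -1; mR−mL=2526/1261 → turn +1·90°
n=1: pose=(-1,-3,E); sL=15/41, sR=15/34; mL=-1125/1394, mR=15/68; mL+mR=-1635/2788 → advance -1; mR−mL=2865/2788 → turn +1·90°
n=2: pose=(-2,-3,N); sL=20/39, sR=12/29; mL=-1048/1131, mR=6/29; mL+mR=-814/1131 → advance -1; mR−mL=1282/1131 → turn +1·90°
n=3: pose=(-2,-4,W); sL=6/5, sR=30/37; mL=-372/185, mR=15/37; mL+mR=-297/185 → advance -1; mR−mL=447/185 → turn +1·90°
n=4: pose=(-1,-4,S); sL=60/97, sR=12/13; mL=-1944/1261, mR=6/13; mL+mR=-1362/1261 → advance -1; mR−mL=2526/1261 → turn +1·90°
n=5: pose=(-1,-3,E); sL=15/41, sR=15/34; mL=-1125/1394, mR=15/68; mL+mR=-1635/2788 → advance -1; mR−mL=2865/2788 → turn +1·90°
n=6: pose=(-2,-3,N); sL=20/39, sR=12/29; mL=-1048/1131, mR=6/29; mL+mR=-814/1131 → advance -1; mR−mL=1282/1131 → turn +1·90°
n=7: pose=(-2,-4,W); sL=6/5, sR=30/37; mL=-372/185, mR=15/37; mL+mR=-297/185 → advance -1; mR−mL=447/185 → turn +1·90°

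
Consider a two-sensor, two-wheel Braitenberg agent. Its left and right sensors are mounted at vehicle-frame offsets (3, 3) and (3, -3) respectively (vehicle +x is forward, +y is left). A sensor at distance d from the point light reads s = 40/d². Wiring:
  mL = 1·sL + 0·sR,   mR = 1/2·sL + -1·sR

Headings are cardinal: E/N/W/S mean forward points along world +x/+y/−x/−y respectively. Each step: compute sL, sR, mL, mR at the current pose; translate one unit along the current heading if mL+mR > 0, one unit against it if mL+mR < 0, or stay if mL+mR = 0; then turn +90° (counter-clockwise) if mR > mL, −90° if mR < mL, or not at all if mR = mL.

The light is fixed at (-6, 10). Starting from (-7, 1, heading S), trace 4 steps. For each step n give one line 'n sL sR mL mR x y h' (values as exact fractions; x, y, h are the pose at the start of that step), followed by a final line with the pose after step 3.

0 10/37 1/4 10/37 -17/148 -7 1 S
1 8/37 8/13 8/37 -244/481 -7 0 W
2 20/29 20/29 20/29 -10/29 -6 0 N
3 8/9 40/153 8/9 28/153 -6 1 E
final -5 1 S

n=0: pose=(-7,1,S); sL=10/37, sR=1/4; mL=10/37, mR=-17/148; mL+mR=23/148 → advance +1; mR−mL=-57/148 → turn -1·90°
n=1: pose=(-7,0,W); sL=8/37, sR=8/13; mL=8/37, mR=-244/481; mL+mR=-140/481 → advance -1; mR−mL=-348/481 → turn -1·90°
n=2: pose=(-6,0,N); sL=20/29, sR=20/29; mL=20/29, mR=-10/29; mL+mR=10/29 → advance +1; mR−mL=-30/29 → turn -1·90°
n=3: pose=(-6,1,E); sL=8/9, sR=40/153; mL=8/9, mR=28/153; mL+mR=164/153 → advance +1; mR−mL=-12/17 → turn -1·90°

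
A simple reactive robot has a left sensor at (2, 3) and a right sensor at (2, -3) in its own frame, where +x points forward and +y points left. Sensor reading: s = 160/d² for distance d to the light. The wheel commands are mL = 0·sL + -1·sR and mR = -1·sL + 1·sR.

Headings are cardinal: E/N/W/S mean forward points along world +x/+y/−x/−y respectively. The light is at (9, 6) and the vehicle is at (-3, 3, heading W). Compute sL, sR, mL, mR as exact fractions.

20/29 40/49 -40/49 180/1421

left sensor world pos  = (-5, 0); dL² = 232
right sensor world pos = (-5, 6); dR² = 196
sL = 160/232 = 20/29
sR = 160/196 = 40/49
mL = 0·sL + -1·sR = -40/49
mR = -1·sL + 1·sR = 180/1421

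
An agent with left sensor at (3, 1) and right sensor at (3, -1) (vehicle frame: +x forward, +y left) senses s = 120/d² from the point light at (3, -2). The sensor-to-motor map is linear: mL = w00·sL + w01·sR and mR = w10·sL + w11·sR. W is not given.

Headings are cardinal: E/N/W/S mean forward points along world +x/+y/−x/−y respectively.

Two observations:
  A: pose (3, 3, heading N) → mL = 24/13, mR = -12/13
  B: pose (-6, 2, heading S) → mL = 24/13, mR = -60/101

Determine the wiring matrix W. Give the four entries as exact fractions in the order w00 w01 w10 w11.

obs A: pose=(3,3,N) → sL=24/13, sR=24/13, mL=24/13, mR=-12/13
obs B: pose=(-6,2,S) → sL=24/13, sR=120/101, mL=24/13, mR=-60/101
sensor matrix S = [[24/13, 24/13], [24/13, 120/101]]; det S = -20736/17069
solve [mL_A; mL_B] = S·[w00; w01] and [mR_A; mR_B] = S·[w10; w11]:
  w00 = 1, w01 = 0, w10 = 0, w11 = -1/2

1 0 0 -1/2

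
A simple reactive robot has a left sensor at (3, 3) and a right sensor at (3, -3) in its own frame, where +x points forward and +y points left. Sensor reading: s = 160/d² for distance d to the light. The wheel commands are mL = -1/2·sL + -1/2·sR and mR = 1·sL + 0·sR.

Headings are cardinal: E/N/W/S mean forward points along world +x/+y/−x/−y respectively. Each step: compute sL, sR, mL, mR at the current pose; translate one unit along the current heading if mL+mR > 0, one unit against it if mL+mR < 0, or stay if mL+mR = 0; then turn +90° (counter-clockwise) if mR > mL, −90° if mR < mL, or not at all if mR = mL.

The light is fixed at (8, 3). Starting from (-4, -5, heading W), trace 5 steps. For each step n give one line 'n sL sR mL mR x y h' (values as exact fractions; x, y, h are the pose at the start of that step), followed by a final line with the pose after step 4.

0 80/173 16/25 -2384/4325 80/173 -4 -5 W
1 32/37 160/317 -8032/11729 32/37 -3 -5 S
2 8/5 10/13 -77/65 8/5 -3 -6 E
3 32/41 32/17 -928/697 32/41 -2 -6 N
4 80/169 80/109 -11120/18421 80/169 -2 -7 W
final -1 -7 S

n=0: pose=(-4,-5,W); sL=80/173, sR=16/25; mL=-2384/4325, mR=80/173; mL+mR=-384/4325 → advance -1; mR−mL=4384/4325 → turn +1·90°
n=1: pose=(-3,-5,S); sL=32/37, sR=160/317; mL=-8032/11729, mR=32/37; mL+mR=2112/11729 → advance +1; mR−mL=18176/11729 → turn +1·90°
n=2: pose=(-3,-6,E); sL=8/5, sR=10/13; mL=-77/65, mR=8/5; mL+mR=27/65 → advance +1; mR−mL=181/65 → turn +1·90°
n=3: pose=(-2,-6,N); sL=32/41, sR=32/17; mL=-928/697, mR=32/41; mL+mR=-384/697 → advance -1; mR−mL=1472/697 → turn +1·90°
n=4: pose=(-2,-7,W); sL=80/169, sR=80/109; mL=-11120/18421, mR=80/169; mL+mR=-2400/18421 → advance -1; mR−mL=19840/18421 → turn +1·90°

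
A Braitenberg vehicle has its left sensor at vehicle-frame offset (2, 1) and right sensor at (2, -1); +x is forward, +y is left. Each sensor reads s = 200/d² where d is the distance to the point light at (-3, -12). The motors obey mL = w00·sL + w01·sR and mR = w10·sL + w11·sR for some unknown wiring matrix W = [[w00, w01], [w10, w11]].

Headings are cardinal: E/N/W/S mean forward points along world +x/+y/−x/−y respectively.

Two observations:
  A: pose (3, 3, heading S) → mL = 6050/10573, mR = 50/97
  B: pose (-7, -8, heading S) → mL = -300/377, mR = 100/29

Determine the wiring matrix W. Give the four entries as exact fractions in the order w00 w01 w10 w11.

obs A: pose=(3,3,S) → sL=100/109, sR=100/97, mL=6050/10573, mR=50/97
obs B: pose=(-7,-8,S) → sL=200/13, sR=200/29, mL=-300/377, mR=100/29
sensor matrix S = [[100/109, 100/97], [200/13, 200/29]]; det S = -38000000/3986021
solve [mL_A; mL_B] = S·[w00; w01] and [mR_A; mR_B] = S·[w10; w11]:
  w00 = -1/2, w01 = 1, w10 = 0, w11 = 1/2

-1/2 1 0 1/2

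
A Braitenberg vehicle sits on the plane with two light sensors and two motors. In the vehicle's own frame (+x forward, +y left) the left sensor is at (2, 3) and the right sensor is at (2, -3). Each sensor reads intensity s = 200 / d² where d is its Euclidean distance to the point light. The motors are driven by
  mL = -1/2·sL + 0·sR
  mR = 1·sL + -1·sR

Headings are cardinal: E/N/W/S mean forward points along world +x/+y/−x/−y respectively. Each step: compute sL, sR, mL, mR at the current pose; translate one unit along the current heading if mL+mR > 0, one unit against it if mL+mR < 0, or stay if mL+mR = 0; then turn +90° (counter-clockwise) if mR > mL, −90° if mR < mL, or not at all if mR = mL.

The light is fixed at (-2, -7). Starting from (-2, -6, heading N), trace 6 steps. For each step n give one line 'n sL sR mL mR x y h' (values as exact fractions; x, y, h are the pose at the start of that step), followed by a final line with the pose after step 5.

n=0: pose=(-2,-6,N); sL=100/9, sR=100/9; mL=-50/9, mR=0; mL+mR=-50/9 → advance -1; mR−mL=50/9 → turn +1·90°
n=1: pose=(-2,-7,W); sL=200/13, sR=200/13; mL=-100/13, mR=0; mL+mR=-100/13 → advance -1; mR−mL=100/13 → turn +1·90°
n=2: pose=(-1,-7,S); sL=10, sR=25; mL=-5, mR=-15; mL+mR=-20 → advance -1; mR−mL=-10 → turn -1·90°
n=3: pose=(-1,-6,W); sL=40, sR=200/17; mL=-20, mR=480/17; mL+mR=140/17 → advance +1; mR−mL=820/17 → turn +1·90°
n=4: pose=(-2,-6,S); sL=20, sR=20; mL=-10, mR=0; mL+mR=-10 → advance -1; mR−mL=10 → turn +1·90°
n=5: pose=(-2,-5,E); sL=200/29, sR=40; mL=-100/29, mR=-960/29; mL+mR=-1060/29 → advance -1; mR−mL=-860/29 → turn -1·90°

0 100/9 100/9 -50/9 0 -2 -6 N
1 200/13 200/13 -100/13 0 -2 -7 W
2 10 25 -5 -15 -1 -7 S
3 40 200/17 -20 480/17 -1 -6 W
4 20 20 -10 0 -2 -6 S
5 200/29 40 -100/29 -960/29 -2 -5 E
final -3 -5 S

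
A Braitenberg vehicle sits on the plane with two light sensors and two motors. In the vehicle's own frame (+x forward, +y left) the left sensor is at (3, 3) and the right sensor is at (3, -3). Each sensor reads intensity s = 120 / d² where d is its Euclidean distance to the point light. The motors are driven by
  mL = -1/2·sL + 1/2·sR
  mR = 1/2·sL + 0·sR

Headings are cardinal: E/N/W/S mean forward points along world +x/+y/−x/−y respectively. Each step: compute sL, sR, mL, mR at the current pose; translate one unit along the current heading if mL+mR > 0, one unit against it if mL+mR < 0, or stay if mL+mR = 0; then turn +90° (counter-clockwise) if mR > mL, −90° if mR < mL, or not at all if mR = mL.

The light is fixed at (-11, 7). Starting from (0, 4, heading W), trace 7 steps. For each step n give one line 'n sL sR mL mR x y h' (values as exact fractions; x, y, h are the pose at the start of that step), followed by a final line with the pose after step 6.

n=0: pose=(0,4,W); sL=6/5, sR=15/8; mL=27/80, mR=3/5; mL+mR=15/16 → advance +1; mR−mL=21/80 → turn +1·90°
n=1: pose=(-1,4,S); sL=24/41, sR=24/17; mL=288/697, mR=12/41; mL+mR=12/17 → advance +1; mR−mL=-84/697 → turn -1·90°
n=2: pose=(-1,3,W); sL=60/49, sR=12/5; mL=144/245, mR=30/49; mL+mR=6/5 → advance +1; mR−mL=6/245 → turn +1·90°
n=3: pose=(-2,3,S); sL=120/193, sR=24/17; mL=1296/3281, mR=60/193; mL+mR=12/17 → advance +1; mR−mL=-276/3281 → turn -1·90°
n=4: pose=(-2,2,W); sL=6/5, sR=3; mL=9/10, mR=3/5; mL+mR=3/2 → advance +1; mR−mL=-3/10 → turn -1·90°
n=5: pose=(-3,2,N); sL=120/29, sR=24/25; mL=-1152/725, mR=60/29; mL+mR=12/25 → advance +1; mR−mL=2652/725 → turn +1·90°
n=6: pose=(-3,3,W); sL=60/37, sR=60/13; mL=720/481, mR=30/37; mL+mR=30/13 → advance +1; mR−mL=-330/481 → turn -1·90°

0 6/5 15/8 27/80 3/5 0 4 W
1 24/41 24/17 288/697 12/41 -1 4 S
2 60/49 12/5 144/245 30/49 -1 3 W
3 120/193 24/17 1296/3281 60/193 -2 3 S
4 6/5 3 9/10 3/5 -2 2 W
5 120/29 24/25 -1152/725 60/29 -3 2 N
6 60/37 60/13 720/481 30/37 -3 3 W
final -4 3 N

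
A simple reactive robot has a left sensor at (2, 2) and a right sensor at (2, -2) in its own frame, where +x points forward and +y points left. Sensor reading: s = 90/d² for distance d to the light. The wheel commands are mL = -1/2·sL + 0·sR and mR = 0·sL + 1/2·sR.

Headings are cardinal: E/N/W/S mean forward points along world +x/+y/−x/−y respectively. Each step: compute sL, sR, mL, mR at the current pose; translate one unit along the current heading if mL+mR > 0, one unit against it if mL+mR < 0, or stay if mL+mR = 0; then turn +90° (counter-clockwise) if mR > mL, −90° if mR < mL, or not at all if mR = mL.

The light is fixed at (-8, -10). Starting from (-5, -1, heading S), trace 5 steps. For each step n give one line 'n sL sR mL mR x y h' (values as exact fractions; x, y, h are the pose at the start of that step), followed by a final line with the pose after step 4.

0 45/37 9/5 -45/74 9/10 -5 -1 S
1 18/25 90/61 -9/25 45/61 -5 -2 E
2 45/52 45/68 -45/104 45/136 -4 -2 N
3 90/29 18/17 -45/29 9/17 -4 -3 W
4 45/37 45/17 -45/74 45/34 -3 -3 S
final -3 -4 E

n=0: pose=(-5,-1,S); sL=45/37, sR=9/5; mL=-45/74, mR=9/10; mL+mR=54/185 → advance +1; mR−mL=279/185 → turn +1·90°
n=1: pose=(-5,-2,E); sL=18/25, sR=90/61; mL=-9/25, mR=45/61; mL+mR=576/1525 → advance +1; mR−mL=1674/1525 → turn +1·90°
n=2: pose=(-4,-2,N); sL=45/52, sR=45/68; mL=-45/104, mR=45/136; mL+mR=-45/442 → advance -1; mR−mL=675/884 → turn +1·90°
n=3: pose=(-4,-3,W); sL=90/29, sR=18/17; mL=-45/29, mR=9/17; mL+mR=-504/493 → advance -1; mR−mL=1026/493 → turn +1·90°
n=4: pose=(-3,-3,S); sL=45/37, sR=45/17; mL=-45/74, mR=45/34; mL+mR=450/629 → advance +1; mR−mL=1215/629 → turn +1·90°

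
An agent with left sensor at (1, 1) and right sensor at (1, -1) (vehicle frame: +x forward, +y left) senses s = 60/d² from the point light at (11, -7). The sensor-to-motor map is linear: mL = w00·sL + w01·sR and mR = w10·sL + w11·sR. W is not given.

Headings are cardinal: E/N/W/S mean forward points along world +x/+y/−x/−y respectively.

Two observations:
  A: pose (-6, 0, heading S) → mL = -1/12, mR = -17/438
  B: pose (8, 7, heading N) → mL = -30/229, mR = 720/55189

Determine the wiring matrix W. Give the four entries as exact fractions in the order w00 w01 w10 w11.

obs A: pose=(-6,0,S) → sL=15/73, sR=1/6, mL=-1/12, mR=-17/438
obs B: pose=(8,7,N) → sL=60/241, sR=60/229, mL=-30/229, mR=720/55189
sensor matrix S = [[15/73, 1/6], [60/241, 60/229]]; det S = 49730/4028797
solve [mL_A; mL_B] = S·[w00; w01] and [mR_A; mR_B] = S·[w10; w11]:
  w00 = 0, w01 = -1/2, w10 = -1, w11 = 1

0 -1/2 -1 1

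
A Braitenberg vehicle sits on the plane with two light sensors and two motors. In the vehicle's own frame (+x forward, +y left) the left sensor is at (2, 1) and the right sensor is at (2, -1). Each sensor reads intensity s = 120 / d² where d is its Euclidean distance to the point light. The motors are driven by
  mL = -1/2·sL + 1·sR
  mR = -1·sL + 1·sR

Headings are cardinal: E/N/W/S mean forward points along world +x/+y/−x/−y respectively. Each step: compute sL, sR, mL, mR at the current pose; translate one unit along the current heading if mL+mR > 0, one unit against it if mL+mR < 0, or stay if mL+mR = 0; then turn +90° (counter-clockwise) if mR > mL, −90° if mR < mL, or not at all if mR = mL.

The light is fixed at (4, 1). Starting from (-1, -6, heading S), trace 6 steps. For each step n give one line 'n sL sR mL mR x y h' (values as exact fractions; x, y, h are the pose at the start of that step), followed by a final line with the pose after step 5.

0 120/97 40/39 1540/3783 -800/3783 -1 -6 S
1 12/13 60/49 486/637 192/637 -1 -7 W
2 24/17 120/61 1308/1037 576/1037 -2 -7 N
3 30/13 3/2 9/26 -21/26 -2 -6 E
4 40/39 24/29 356/1131 -224/1131 -3 -6 S
5 20/27 12/13 194/351 64/351 -3 -7 W
final -4 -7 N

n=0: pose=(-1,-6,S); sL=120/97, sR=40/39; mL=1540/3783, mR=-800/3783; mL+mR=740/3783 → advance +1; mR−mL=-60/97 → turn -1·90°
n=1: pose=(-1,-7,W); sL=12/13, sR=60/49; mL=486/637, mR=192/637; mL+mR=678/637 → advance +1; mR−mL=-6/13 → turn -1·90°
n=2: pose=(-2,-7,N); sL=24/17, sR=120/61; mL=1308/1037, mR=576/1037; mL+mR=1884/1037 → advance +1; mR−mL=-12/17 → turn -1·90°
n=3: pose=(-2,-6,E); sL=30/13, sR=3/2; mL=9/26, mR=-21/26; mL+mR=-6/13 → advance -1; mR−mL=-15/13 → turn -1·90°
n=4: pose=(-3,-6,S); sL=40/39, sR=24/29; mL=356/1131, mR=-224/1131; mL+mR=44/377 → advance +1; mR−mL=-20/39 → turn -1·90°
n=5: pose=(-3,-7,W); sL=20/27, sR=12/13; mL=194/351, mR=64/351; mL+mR=86/117 → advance +1; mR−mL=-10/27 → turn -1·90°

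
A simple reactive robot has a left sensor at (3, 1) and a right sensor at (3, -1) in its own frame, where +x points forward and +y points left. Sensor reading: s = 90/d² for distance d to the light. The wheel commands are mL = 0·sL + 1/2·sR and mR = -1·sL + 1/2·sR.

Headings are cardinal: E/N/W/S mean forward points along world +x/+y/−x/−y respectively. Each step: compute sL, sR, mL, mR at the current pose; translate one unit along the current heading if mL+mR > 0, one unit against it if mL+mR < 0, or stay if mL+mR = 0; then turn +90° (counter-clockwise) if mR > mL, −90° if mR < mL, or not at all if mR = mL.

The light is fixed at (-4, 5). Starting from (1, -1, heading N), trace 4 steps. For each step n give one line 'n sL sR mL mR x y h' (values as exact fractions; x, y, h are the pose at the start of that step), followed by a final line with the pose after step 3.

0 18/5 2 1 -13/5 1 -1 N
1 9/10 45/64 45/128 -351/640 1 -2 E
2 18/25 90/109 45/109 -837/2725 0 -2 S
3 45/41 9/5 9/10 -81/410 0 -3 W
final -1 -3 N

n=0: pose=(1,-1,N); sL=18/5, sR=2; mL=1, mR=-13/5; mL+mR=-8/5 → advance -1; mR−mL=-18/5 → turn -1·90°
n=1: pose=(1,-2,E); sL=9/10, sR=45/64; mL=45/128, mR=-351/640; mL+mR=-63/320 → advance -1; mR−mL=-9/10 → turn -1·90°
n=2: pose=(0,-2,S); sL=18/25, sR=90/109; mL=45/109, mR=-837/2725; mL+mR=288/2725 → advance +1; mR−mL=-18/25 → turn -1·90°
n=3: pose=(0,-3,W); sL=45/41, sR=9/5; mL=9/10, mR=-81/410; mL+mR=144/205 → advance +1; mR−mL=-45/41 → turn -1·90°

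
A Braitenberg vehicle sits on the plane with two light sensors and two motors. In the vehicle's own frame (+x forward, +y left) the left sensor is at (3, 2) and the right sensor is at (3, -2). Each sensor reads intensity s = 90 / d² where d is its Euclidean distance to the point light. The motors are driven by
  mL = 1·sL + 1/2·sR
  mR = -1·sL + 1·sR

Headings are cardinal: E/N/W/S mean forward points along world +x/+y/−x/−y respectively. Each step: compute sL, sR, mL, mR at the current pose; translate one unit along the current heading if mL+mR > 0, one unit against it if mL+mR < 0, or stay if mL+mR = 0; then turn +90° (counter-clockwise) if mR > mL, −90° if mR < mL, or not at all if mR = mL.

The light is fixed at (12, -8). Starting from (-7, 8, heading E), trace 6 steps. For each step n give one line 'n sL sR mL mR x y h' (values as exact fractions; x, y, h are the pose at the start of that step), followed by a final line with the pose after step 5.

n=0: pose=(-7,8,E); sL=9/58, sR=45/226; mL=3339/13108, mR=144/3277; mL+mR=135/452 → advance +1; mR−mL=-2763/13108 → turn -1·90°
n=1: pose=(-6,8,S); sL=18/85, sR=90/569; mL=14067/48365, mR=-2592/48365; mL+mR=135/569 → advance +1; mR−mL=-16659/48365 → turn -1·90°
n=2: pose=(-6,7,W); sL=9/61, sR=9/73; mL=1863/8906, mR=-108/4453; mL+mR=27/146 → advance +1; mR−mL=-2079/8906 → turn -1·90°
n=3: pose=(-7,7,N); sL=2/17, sR=90/613; mL=1991/10421, mR=304/10421; mL+mR=135/613 → advance +1; mR−mL=-1687/10421 → turn -1·90°
n=4: pose=(-7,8,E); sL=9/58, sR=45/226; mL=3339/13108, mR=144/3277; mL+mR=135/452 → advance +1; mR−mL=-2763/13108 → turn -1·90°
n=5: pose=(-6,8,S); sL=18/85, sR=90/569; mL=14067/48365, mR=-2592/48365; mL+mR=135/569 → advance +1; mR−mL=-16659/48365 → turn -1·90°

0 9/58 45/226 3339/13108 144/3277 -7 8 E
1 18/85 90/569 14067/48365 -2592/48365 -6 8 S
2 9/61 9/73 1863/8906 -108/4453 -6 7 W
3 2/17 90/613 1991/10421 304/10421 -7 7 N
4 9/58 45/226 3339/13108 144/3277 -7 8 E
5 18/85 90/569 14067/48365 -2592/48365 -6 8 S
final -6 7 W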